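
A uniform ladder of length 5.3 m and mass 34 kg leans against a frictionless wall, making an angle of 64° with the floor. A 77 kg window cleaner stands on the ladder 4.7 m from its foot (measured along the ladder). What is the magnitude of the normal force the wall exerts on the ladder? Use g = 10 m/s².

N_wall ≈ 416 N

Sum moments about the foot of the ladder (the floor normal and friction both act there and drop out).
Ladder weight 34×10 = 340 N acts at 2.65 m along the ladder; its horizontal arm is 2.65·cos64° = 1.162 m → τ = 395.1 N·m clockwise.
Window cleaner: 77×10 = 770 N at 4.7 m → arm 2.06 m → τ = 1586 N·m clockwise.
Wall normal N acts horizontally at the top; its moment arm is the height L sinθ = 5.3·sin64° = 4.764 m, counterclockwise.
Setting net torque to zero: N × 4.764 = 1981 → N = 416 N.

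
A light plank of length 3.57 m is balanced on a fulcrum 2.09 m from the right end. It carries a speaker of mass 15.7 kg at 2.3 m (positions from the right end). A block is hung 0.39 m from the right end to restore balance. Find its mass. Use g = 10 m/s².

Choose the fulcrum (at 2.09 m from the right end) as the axis so the support reaction has zero arm there.
Speaker: 15.7 × 10 = 157 N down at 2.3 m → arm 0.21 m, τ = 157 × 0.21 = 32.97 N·m counterclockwise.
Net moment of known loads = 32.97 N·m counterclockwise.
An unknown mass m at 0.39 m has arm 1.7 m; its moment is m·g·1.7 clockwise.
Setting net torque to zero: m × 10 × 1.7 = 32.97 → m = 32.97 / (10 × 1.7) = 1.94 kg.

m ≈ 1.94 kg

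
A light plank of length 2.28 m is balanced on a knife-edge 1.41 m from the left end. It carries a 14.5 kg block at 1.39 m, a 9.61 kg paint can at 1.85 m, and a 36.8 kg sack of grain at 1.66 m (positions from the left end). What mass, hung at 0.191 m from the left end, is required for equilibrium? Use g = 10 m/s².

Taking torques about the knife-edge (at 1.41 m from the left end):
Block: 14.5 × 10 = 145 N down at 1.39 m → arm 0.02 m, τ = 145 × 0.02 = 2.9 N·m counterclockwise.
Paint can: 9.61 × 10 = 96.1 N down at 1.85 m → arm 0.44 m, τ = 96.1 × 0.44 = 42.28 N·m clockwise.
Sack of grain: 36.8 × 10 = 368 N down at 1.66 m → arm 0.25 m, τ = 368 × 0.25 = 92 N·m clockwise.
Net moment of known loads = 131.4 N·m clockwise.
An unknown mass m at 0.191 m has arm 1.219 m; its moment is m·g·1.219 counterclockwise.
Setting net torque to zero: m × 10 × 1.219 = 131.4 → m = 131.4 / (10 × 1.219) = 10.8 kg.

m ≈ 10.8 kg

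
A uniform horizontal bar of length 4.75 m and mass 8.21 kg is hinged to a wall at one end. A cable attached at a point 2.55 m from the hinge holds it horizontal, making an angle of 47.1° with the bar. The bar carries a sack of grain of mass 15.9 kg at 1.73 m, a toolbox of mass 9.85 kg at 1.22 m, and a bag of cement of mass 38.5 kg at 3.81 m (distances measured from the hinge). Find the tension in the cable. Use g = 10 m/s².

T ≈ 1100 N

Choose the hinge as the axis so the unknown hinge reaction has zero arm there.
Beam weight: 8.21 × 10 = 82.1 N down at 2.375 m → arm 2.375 m, τ = 82.1 × 2.375 = 195 N·m clockwise.
Sack of grain: 15.9 × 10 = 159 N down at 1.73 m → arm 1.73 m, τ = 159 × 1.73 = 275.1 N·m clockwise.
Toolbox: 9.85 × 10 = 98.5 N down at 1.22 m → arm 1.22 m, τ = 98.5 × 1.22 = 120.2 N·m clockwise.
Bag of cement: 38.5 × 10 = 385 N down at 3.81 m → arm 3.81 m, τ = 385 × 3.81 = 1467 N·m clockwise.
Total clockwise load moment = 2057 N·m.
The cable tension T acts at 2.55 m; only its component perpendicular to the bar, T sinθ, produces torque. sin 47.1° = 0.7325.
Setting net torque to zero: T × 2.55 × 0.7325 = 2057 → T = 2057 / 1.868 = 1100 N.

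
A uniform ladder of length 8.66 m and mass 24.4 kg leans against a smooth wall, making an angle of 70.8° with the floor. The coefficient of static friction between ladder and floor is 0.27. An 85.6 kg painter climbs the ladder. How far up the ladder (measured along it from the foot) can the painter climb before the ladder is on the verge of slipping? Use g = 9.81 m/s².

About the foot of the ladder:
Ladder weight 24.4×9.81 = 239.4 N acts at 4.33 m along the ladder; its horizontal arm is 4.33·cos70.8° = 1.424 m → τ = 340.9 N·m clockwise.
Painter weight 85.6×9.81 = 839.7 N at distance d → arm d·cos70.8° → τ = 839.7·d·0.3289 clockwise.
Wall normal N at the top has arm L sinθ = 8.178 m counterclockwise, so Στ = 0 gives N·8.178 = 340.9 + 276.2·d.
ΣFy = 0 ⇒ N_floor = 1079 N, so the maximum friction is μ_s·N_floor = 0.27×1079 = 291.3 N. ΣFx = 0 ⇒ N_wall = f, so at the slipping point N = 291.3 N.
Substituting: 291.3×8.178 = 340.9 + 276.2·d ⇒ d = (2382 − 340.9) / 276.2 = 7.39 m.

d ≈ 7.39 m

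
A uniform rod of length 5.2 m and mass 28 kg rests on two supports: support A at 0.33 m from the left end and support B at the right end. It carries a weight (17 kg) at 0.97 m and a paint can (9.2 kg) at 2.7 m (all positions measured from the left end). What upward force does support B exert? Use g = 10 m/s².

R_B ≈ 198 N

About support A:
Beam weight: 28 × 10 = 280 N down at 2.6 m → arm 2.27 m, τ = 280 × 2.27 = 635.6 N·m clockwise.
Weight: 17 × 10 = 170 N down at 0.97 m → arm 0.64 m, τ = 170 × 0.64 = 108.8 N·m clockwise.
Paint can: 9.2 × 10 = 92 N down at 2.7 m → arm 2.37 m, τ = 92 × 2.37 = 218 N·m clockwise.
Net load moment about support A = 962.4 N·m clockwise.
Reaction R at support B is upward at 5.2 m, arm 4.87 m → moment R × 4.87 counterclockwise.
Balancing moments: R × 4.87 = 962.4, giving R = 198 N.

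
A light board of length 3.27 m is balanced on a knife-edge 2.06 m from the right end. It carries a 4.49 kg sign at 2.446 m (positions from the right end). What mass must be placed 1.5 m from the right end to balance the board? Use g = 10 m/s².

m ≈ 3.09 kg

Sum moments about the knife-edge (at 2.06 m from the right end) (the support reaction has zero arm there).
Sign: 4.49 × 10 = 44.9 N down at 2.446 m → arm 0.386 m, τ = 44.9 × 0.386 = 17.33 N·m counterclockwise.
Net moment of known loads = 17.33 N·m counterclockwise.
An unknown mass m at 1.5 m has arm 0.56 m; its moment is m·g·0.56 clockwise.
For rotational equilibrium, m × 10 × 0.56 = 17.33, so m = 17.33 / (10 × 0.56) = 3.09 kg.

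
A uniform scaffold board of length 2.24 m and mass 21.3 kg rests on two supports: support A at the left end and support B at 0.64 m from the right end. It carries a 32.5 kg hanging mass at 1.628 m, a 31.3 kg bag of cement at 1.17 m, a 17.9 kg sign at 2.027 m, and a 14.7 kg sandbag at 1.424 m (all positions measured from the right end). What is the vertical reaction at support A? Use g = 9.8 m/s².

Sum moments about support B (its reaction then has zero moment arm).
Beam weight: 21.3 × 9.8 = 208.7 N down at 1.12 m → arm 0.48 m, τ = 208.7 × 0.48 = 100.2 N·m counterclockwise.
Hanging mass: 32.5 × 9.8 = 318.5 N down at 1.628 m → arm 0.988 m, τ = 318.5 × 0.988 = 314.7 N·m counterclockwise.
Bag of cement: 31.3 × 9.8 = 306.7 N down at 1.17 m → arm 0.53 m, τ = 306.7 × 0.53 = 162.6 N·m counterclockwise.
Sign: 17.9 × 9.8 = 175.4 N down at 2.027 m → arm 1.387 m, τ = 175.4 × 1.387 = 243.3 N·m counterclockwise.
Sandbag: 14.7 × 9.8 = 144.1 N down at 1.424 m → arm 0.784 m, τ = 144.1 × 0.784 = 113 N·m counterclockwise.
Net load moment about support B = 933.8 N·m counterclockwise.
Reaction R at support A is upward at 2.24 m, arm 1.6 m → moment R × 1.6 clockwise.
Στ = 0 ⇒ R × 1.6 = 933.8 ⇒ R = 584 N.

R_A ≈ 584 N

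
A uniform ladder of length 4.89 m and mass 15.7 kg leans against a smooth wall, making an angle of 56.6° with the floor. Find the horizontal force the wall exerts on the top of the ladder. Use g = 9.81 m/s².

N_wall ≈ 50.8 N

Sum moments about the foot of the ladder (the floor normal and friction both act there and drop out).
Ladder weight 15.7×9.81 = 154 N acts at 2.445 m along the ladder; its horizontal arm is 2.445·cos56.6° = 1.346 m → τ = 207.3 N·m clockwise.
Wall normal N acts horizontally at the top; its moment arm is the height L sinθ = 4.89·sin56.6° = 4.082 m, counterclockwise.
For rotational equilibrium, N × 4.082 = 207.3, so N = 50.8 N.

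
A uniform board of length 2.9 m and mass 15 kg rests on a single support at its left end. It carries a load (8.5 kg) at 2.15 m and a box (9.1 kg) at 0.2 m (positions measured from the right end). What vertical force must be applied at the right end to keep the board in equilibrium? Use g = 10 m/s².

Sum moments about the left end (the unknown pivot reaction has zero arm there).
Beam weight: 15 × 10 = 150 N down at 1.45 m → arm 1.45 m, τ = 150 × 1.45 = 217.5 N·m clockwise.
Load: 8.5 × 10 = 85 N down at 2.15 m → arm 0.75 m, τ = 85 × 0.75 = 63.75 N·m clockwise.
Box: 9.1 × 10 = 91 N down at 0.2 m → arm 2.7 m, τ = 91 × 2.7 = 245.7 N·m clockwise.
Net moment of the loads = 527 N·m clockwise.
The upward force F acts at the right end, arm 2.9 m, giving F × 2.9 counterclockwise.
Στ = 0 ⇒ F × 2.9 = 527 ⇒ F = 527 / 2.9 = 182 N.

F ≈ 182 N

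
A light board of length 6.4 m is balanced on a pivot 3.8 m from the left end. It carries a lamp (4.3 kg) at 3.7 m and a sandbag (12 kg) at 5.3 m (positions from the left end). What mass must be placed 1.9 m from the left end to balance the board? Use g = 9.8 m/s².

m ≈ 9.25 kg

Taking torques about the pivot (at 3.8 m from the left end):
Lamp: 4.3 × 9.8 = 42.14 N down at 3.7 m → arm 0.1 m, τ = 42.14 × 0.1 = 4.214 N·m counterclockwise.
Sandbag: 12 × 9.8 = 117.6 N down at 5.3 m → arm 1.5 m, τ = 117.6 × 1.5 = 176.4 N·m clockwise.
Net moment of known loads = 172.2 N·m clockwise.
An unknown mass m at 1.9 m has arm 1.9 m; its moment is m·g·1.9 counterclockwise.
Στ = 0 ⇒ m × 9.8 × 1.9 = 172.2 ⇒ m = 172.2 / (9.8 × 1.9) = 9.25 kg.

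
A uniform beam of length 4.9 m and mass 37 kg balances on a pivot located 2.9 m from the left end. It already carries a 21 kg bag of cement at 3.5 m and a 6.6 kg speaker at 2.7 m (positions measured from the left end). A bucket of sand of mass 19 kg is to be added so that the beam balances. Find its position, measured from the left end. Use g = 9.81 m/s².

x ≈ 3.18 m from the left end

Choose the pivot (at 2.9 m from the left end) as the axis so the support reaction has zero arm there.
Beam weight: 37 × 9.81 = 363 N down at 2.45 m → arm 0.45 m, τ = 363 × 0.45 = 163.3 N·m counterclockwise.
Bag of cement: 21 × 9.81 = 206 N down at 3.5 m → arm 0.6 m, τ = 206 × 0.6 = 123.6 N·m clockwise.
Speaker: 6.6 × 9.81 = 64.75 N down at 2.7 m → arm 0.2 m, τ = 64.75 × 0.2 = 12.95 N·m counterclockwise.
Net moment of existing loads = 52.65 N·m counterclockwise.
The bucket of sand weighs 19 × 9.81 = 186.4 N and must supply an equal clockwise moment, so its lever arm about the pivot is 52.65 / 186.4 = 0.282 m.
That puts it at 2.9 + 0.282 = 3.18 m from the left end.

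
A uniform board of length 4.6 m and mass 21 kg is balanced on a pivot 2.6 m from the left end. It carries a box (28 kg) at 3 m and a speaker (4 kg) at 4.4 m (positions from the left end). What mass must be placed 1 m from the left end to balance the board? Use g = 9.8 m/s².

About the pivot (at 2.6 m from the left end):
Beam weight: 21 × 9.8 = 205.8 N down at 2.3 m → arm 0.3 m, τ = 205.8 × 0.3 = 61.74 N·m counterclockwise.
Box: 28 × 9.8 = 274.4 N down at 3 m → arm 0.4 m, τ = 274.4 × 0.4 = 109.8 N·m clockwise.
Speaker: 4 × 9.8 = 39.2 N down at 4.4 m → arm 1.8 m, τ = 39.2 × 1.8 = 70.56 N·m clockwise.
Net moment of known loads = 118.6 N·m clockwise.
An unknown mass m at 1 m has arm 1.6 m; its moment is m·g·1.6 counterclockwise.
Balancing moments: m × 9.8 × 1.6 = 118.6, giving m = 118.6 / (9.8 × 1.6) = 7.56 kg.

m ≈ 7.56 kg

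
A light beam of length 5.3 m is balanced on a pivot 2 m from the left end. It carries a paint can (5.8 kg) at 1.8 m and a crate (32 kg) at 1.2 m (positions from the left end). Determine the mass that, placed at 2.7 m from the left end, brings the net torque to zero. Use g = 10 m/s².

m ≈ 38.2 kg

About the pivot (at 2 m from the left end):
Paint can: 5.8 × 10 = 58 N down at 1.8 m → arm 0.2 m, τ = 58 × 0.2 = 11.6 N·m counterclockwise.
Crate: 32 × 10 = 320 N down at 1.2 m → arm 0.8 m, τ = 320 × 0.8 = 256 N·m counterclockwise.
Net moment of known loads = 267.6 N·m counterclockwise.
An unknown mass m at 2.7 m has arm 0.7 m; its moment is m·g·0.7 clockwise.
Στ = 0 ⇒ m × 10 × 0.7 = 267.6 ⇒ m = 267.6 / (10 × 0.7) = 38.2 kg.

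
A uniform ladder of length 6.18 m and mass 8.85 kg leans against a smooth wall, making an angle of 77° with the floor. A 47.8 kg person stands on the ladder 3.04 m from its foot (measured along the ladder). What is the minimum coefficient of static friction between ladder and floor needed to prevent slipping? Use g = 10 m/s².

μ_min ≈ 0.114

About the foot of the ladder:
Ladder weight 8.85×10 = 88.5 N acts at 3.09 m along the ladder; its horizontal arm is 3.09·cos77° = 0.6951 m → τ = 61.52 N·m clockwise.
Person: 47.8×10 = 478 N at 3.04 m → arm 0.6839 m → τ = 326.9 N·m clockwise.
Wall normal N acts horizontally at the top; its moment arm is the height L sinθ = 6.18·sin77° = 6.022 m, counterclockwise.
Στ = 0 ⇒ N × 6.022 = 388.4 ⇒ N = 64.5 N.
ΣFx = 0 ⇒ f = N_wall = 64.5 N. ΣFy = 0 ⇒ N_floor = 566.5 N.
μ_min = f / N_floor = 64.5 / 566.5 = 0.114.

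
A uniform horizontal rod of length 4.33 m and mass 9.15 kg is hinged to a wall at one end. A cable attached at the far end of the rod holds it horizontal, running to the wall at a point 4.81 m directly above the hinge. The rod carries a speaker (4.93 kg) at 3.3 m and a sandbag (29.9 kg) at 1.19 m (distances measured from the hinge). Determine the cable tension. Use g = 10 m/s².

T ≈ 223 N

About the hinge:
Beam weight: 9.15 × 10 = 91.5 N down at 2.165 m → arm 2.165 m, τ = 91.5 × 2.165 = 198.1 N·m clockwise.
Speaker: 4.93 × 10 = 49.3 N down at 3.3 m → arm 3.3 m, τ = 49.3 × 3.3 = 162.7 N·m clockwise.
Sandbag: 29.9 × 10 = 299 N down at 1.19 m → arm 1.19 m, τ = 299 × 1.19 = 355.8 N·m clockwise.
Total clockwise load moment = 716.6 N·m.
The cable tension T acts at 4.33 m; only its component perpendicular to the rod, T sinθ, produces torque. sinθ = h/√(h²+d²) = 4.81/√(4.81²+4.33²) = 0.7432.
Balancing moments: T × 4.33 × 0.7432 = 716.6, giving T = 716.6 / 3.218 = 223 N.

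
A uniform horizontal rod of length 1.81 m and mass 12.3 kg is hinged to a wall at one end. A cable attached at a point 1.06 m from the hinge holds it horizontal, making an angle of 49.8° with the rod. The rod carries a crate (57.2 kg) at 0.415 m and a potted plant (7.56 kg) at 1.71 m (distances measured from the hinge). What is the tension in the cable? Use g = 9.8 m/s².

T ≈ 579 N

Sum moments about the hinge (the unknown hinge reaction has zero arm there).
Beam weight: 12.3 × 9.8 = 120.5 N down at 0.905 m → arm 0.905 m, τ = 120.5 × 0.905 = 109.1 N·m clockwise.
Crate: 57.2 × 9.8 = 560.6 N down at 0.415 m → arm 0.415 m, τ = 560.6 × 0.415 = 232.6 N·m clockwise.
Potted plant: 7.56 × 9.8 = 74.09 N down at 1.71 m → arm 1.71 m, τ = 74.09 × 1.71 = 126.7 N·m clockwise.
Total clockwise load moment = 468.4 N·m.
The cable tension T acts at 1.06 m; only its component perpendicular to the rod, T sinθ, produces torque. sin 49.8° = 0.7638.
Balancing moments: T × 1.06 × 0.7638 = 468.4, giving T = 468.4 / 0.8096 = 579 N.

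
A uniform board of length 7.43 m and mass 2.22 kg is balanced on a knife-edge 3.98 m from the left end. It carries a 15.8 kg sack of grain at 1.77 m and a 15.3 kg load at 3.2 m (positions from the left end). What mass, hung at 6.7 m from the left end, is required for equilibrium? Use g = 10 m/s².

Taking torques about the knife-edge (at 3.98 m from the left end):
Beam weight: 2.22 × 10 = 22.2 N down at 3.715 m → arm 0.265 m, τ = 22.2 × 0.265 = 5.883 N·m counterclockwise.
Sack of grain: 15.8 × 10 = 158 N down at 1.77 m → arm 2.21 m, τ = 158 × 2.21 = 349.2 N·m counterclockwise.
Load: 15.3 × 10 = 153 N down at 3.2 m → arm 0.78 m, τ = 153 × 0.78 = 119.3 N·m counterclockwise.
Net moment of known loads = 474.4 N·m counterclockwise.
An unknown mass m at 6.7 m has arm 2.72 m; its moment is m·g·2.72 clockwise.
Setting net torque to zero: m × 10 × 2.72 = 474.4 → m = 474.4 / (10 × 2.72) = 17.4 kg.

m ≈ 17.4 kg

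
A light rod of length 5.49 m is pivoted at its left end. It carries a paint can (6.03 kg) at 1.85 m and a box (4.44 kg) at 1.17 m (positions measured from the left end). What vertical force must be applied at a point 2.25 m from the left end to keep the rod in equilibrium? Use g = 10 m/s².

Choose the left end as the axis so the unknown pivot reaction has zero arm there.
Paint can: 6.03 × 10 = 60.3 N down at 1.85 m → arm 1.85 m, τ = 60.3 × 1.85 = 111.6 N·m clockwise.
Box: 4.44 × 10 = 44.4 N down at 1.17 m → arm 1.17 m, τ = 44.4 × 1.17 = 51.95 N·m clockwise.
Net moment of the loads = 163.6 N·m clockwise.
The upward force F acts at a point 2.25 m from the left end, arm 2.25 m, giving F × 2.25 counterclockwise.
Balancing moments: F × 2.25 = 163.6, giving F = 163.6 / 2.25 = 72.7 N.

F ≈ 72.7 N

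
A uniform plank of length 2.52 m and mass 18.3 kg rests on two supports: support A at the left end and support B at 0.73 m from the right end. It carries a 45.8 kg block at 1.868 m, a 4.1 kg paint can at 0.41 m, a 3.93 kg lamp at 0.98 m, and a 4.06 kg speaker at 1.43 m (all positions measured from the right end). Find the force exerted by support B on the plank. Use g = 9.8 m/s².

Sum moments about support A (its reaction then has zero moment arm).
Beam weight: 18.3 × 9.8 = 179.3 N down at 1.26 m → arm 1.26 m, τ = 179.3 × 1.26 = 225.9 N·m clockwise.
Block: 45.8 × 9.8 = 448.8 N down at 1.868 m → arm 0.652 m, τ = 448.8 × 0.652 = 292.6 N·m clockwise.
Paint can: 4.1 × 9.8 = 40.18 N down at 0.41 m → arm 2.11 m, τ = 40.18 × 2.11 = 84.78 N·m clockwise.
Lamp: 3.93 × 9.8 = 38.51 N down at 0.98 m → arm 1.54 m, τ = 38.51 × 1.54 = 59.31 N·m clockwise.
Speaker: 4.06 × 9.8 = 39.79 N down at 1.43 m → arm 1.09 m, τ = 39.79 × 1.09 = 43.37 N·m clockwise.
Net load moment about support A = 706 N·m clockwise.
Reaction R at support B is upward at 0.73 m, arm 1.79 m → moment R × 1.79 counterclockwise.
Setting net torque to zero: R × 1.79 = 706 → R = 394 N.

R_B ≈ 394 N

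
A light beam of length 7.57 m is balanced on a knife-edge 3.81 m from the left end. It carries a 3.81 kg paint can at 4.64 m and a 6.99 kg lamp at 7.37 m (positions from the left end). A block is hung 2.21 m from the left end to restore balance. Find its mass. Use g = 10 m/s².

m ≈ 17.5 kg

Choose the knife-edge (at 3.81 m from the left end) as the axis so the support reaction has zero arm there.
Paint can: 3.81 × 10 = 38.1 N down at 4.64 m → arm 0.83 m, τ = 38.1 × 0.83 = 31.62 N·m clockwise.
Lamp: 6.99 × 10 = 69.9 N down at 7.37 m → arm 3.56 m, τ = 69.9 × 3.56 = 248.8 N·m clockwise.
Net moment of known loads = 280.4 N·m clockwise.
An unknown mass m at 2.21 m has arm 1.6 m; its moment is m·g·1.6 counterclockwise.
Balancing moments: m × 10 × 1.6 = 280.4, giving m = 280.4 / (10 × 1.6) = 17.5 kg.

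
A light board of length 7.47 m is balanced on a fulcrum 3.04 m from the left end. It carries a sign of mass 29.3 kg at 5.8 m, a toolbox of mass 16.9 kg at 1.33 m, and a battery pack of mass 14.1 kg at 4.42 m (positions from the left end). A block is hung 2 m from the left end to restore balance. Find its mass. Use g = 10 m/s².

Taking torques about the fulcrum (at 3.04 m from the left end):
Sign: 29.3 × 10 = 293 N down at 5.8 m → arm 2.76 m, τ = 293 × 2.76 = 808.7 N·m clockwise.
Toolbox: 16.9 × 10 = 169 N down at 1.33 m → arm 1.71 m, τ = 169 × 1.71 = 289 N·m counterclockwise.
Battery pack: 14.1 × 10 = 141 N down at 4.42 m → arm 1.38 m, τ = 141 × 1.38 = 194.6 N·m clockwise.
Net moment of known loads = 714.3 N·m clockwise.
An unknown mass m at 2 m has arm 1.04 m; its moment is m·g·1.04 counterclockwise.
Στ = 0 ⇒ m × 10 × 1.04 = 714.3 ⇒ m = 714.3 / (10 × 1.04) = 68.7 kg.

m ≈ 68.7 kg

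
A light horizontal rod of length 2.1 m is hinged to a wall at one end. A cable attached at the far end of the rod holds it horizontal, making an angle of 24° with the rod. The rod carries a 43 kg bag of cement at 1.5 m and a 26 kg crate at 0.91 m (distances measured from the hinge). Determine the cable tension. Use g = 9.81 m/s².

T ≈ 1010 N

Sum moments about the hinge (the unknown hinge reaction has zero arm there).
Bag of cement: 43 × 9.81 = 421.8 N down at 1.5 m → arm 1.5 m, τ = 421.8 × 1.5 = 632.7 N·m clockwise.
Crate: 26 × 9.81 = 255.1 N down at 0.91 m → arm 0.91 m, τ = 255.1 × 0.91 = 232.1 N·m clockwise.
Total clockwise load moment = 864.8 N·m.
The cable tension T acts at 2.1 m; only its component perpendicular to the rod, T sinθ, produces torque. sin 24° = 0.4067.
Στ = 0 ⇒ T × 2.1 × 0.4067 = 864.8 ⇒ T = 864.8 / 0.8541 = 1010 N.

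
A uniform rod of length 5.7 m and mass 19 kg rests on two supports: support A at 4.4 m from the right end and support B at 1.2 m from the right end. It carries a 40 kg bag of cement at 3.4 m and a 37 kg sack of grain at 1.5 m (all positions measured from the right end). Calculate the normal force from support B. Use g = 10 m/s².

R_B ≈ 552 N

Taking torques about support A:
Beam weight: 19 × 10 = 190 N down at 2.85 m → arm 1.55 m, τ = 190 × 1.55 = 294.5 N·m clockwise.
Bag of cement: 40 × 10 = 400 N down at 3.4 m → arm 1 m, τ = 400 × 1 = 400 N·m clockwise.
Sack of grain: 37 × 10 = 370 N down at 1.5 m → arm 2.9 m, τ = 370 × 2.9 = 1073 N·m clockwise.
Net load moment about support A = 1768 N·m clockwise.
Reaction R at support B is upward at 1.2 m, arm 3.2 m → moment R × 3.2 counterclockwise.
For rotational equilibrium, R × 3.2 = 1768, so R = 552 N.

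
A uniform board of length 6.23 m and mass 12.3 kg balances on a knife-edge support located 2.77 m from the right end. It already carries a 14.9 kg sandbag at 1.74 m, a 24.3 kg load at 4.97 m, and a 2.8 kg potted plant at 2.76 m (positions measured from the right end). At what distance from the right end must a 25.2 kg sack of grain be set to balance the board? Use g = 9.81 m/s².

x ≈ 1.09 m from the right end

Sum moments about the knife-edge support (at 2.77 m from the right end) (the support reaction has zero arm there).
Beam weight: 12.3 × 9.81 = 120.7 N down at 3.115 m → arm 0.345 m, τ = 120.7 × 0.345 = 41.64 N·m counterclockwise.
Sandbag: 14.9 × 9.81 = 146.2 N down at 1.74 m → arm 1.03 m, τ = 146.2 × 1.03 = 150.6 N·m clockwise.
Load: 24.3 × 9.81 = 238.4 N down at 4.97 m → arm 2.2 m, τ = 238.4 × 2.2 = 524.5 N·m counterclockwise.
Potted plant: 2.8 × 9.81 = 27.47 N down at 2.76 m → arm 0.01 m, τ = 27.47 × 0.01 = 0.2747 N·m clockwise.
Net moment of existing loads = 415.3 N·m counterclockwise.
The sack of grain weighs 25.2 × 9.81 = 247.2 N and must supply an equal clockwise moment, so its lever arm about the knife-edge support is 415.3 / 247.2 = 1.68 m.
That puts it at 2.77 − 1.68 = 1.09 m from the right end.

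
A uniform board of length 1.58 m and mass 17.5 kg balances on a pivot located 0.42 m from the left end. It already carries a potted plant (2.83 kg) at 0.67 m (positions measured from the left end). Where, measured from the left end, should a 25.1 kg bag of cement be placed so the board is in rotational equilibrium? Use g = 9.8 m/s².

x ≈ 0.134 m from the left end

Choose the pivot (at 0.42 m from the left end) as the axis so the support reaction has zero arm there.
Beam weight: 17.5 × 9.8 = 171.5 N down at 0.79 m → arm 0.37 m, τ = 171.5 × 0.37 = 63.45 N·m clockwise.
Potted plant: 2.83 × 9.8 = 27.73 N down at 0.67 m → arm 0.25 m, τ = 27.73 × 0.25 = 6.933 N·m clockwise.
Net moment of existing loads = 70.38 N·m clockwise.
The bag of cement weighs 25.1 × 9.8 = 246 N and must supply an equal counterclockwise moment, so its lever arm about the pivot is 70.38 / 246 = 0.286 m.
That puts it at 0.42 − 0.286 = 0.134 m from the left end.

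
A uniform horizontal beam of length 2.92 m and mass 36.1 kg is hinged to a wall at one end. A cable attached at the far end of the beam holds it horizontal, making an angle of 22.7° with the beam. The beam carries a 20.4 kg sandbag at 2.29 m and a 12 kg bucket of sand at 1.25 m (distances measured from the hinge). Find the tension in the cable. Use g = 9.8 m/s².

Sum moments about the hinge (the unknown hinge reaction has zero arm there).
Beam weight: 36.1 × 9.8 = 353.8 N down at 1.46 m → arm 1.46 m, τ = 353.8 × 1.46 = 516.5 N·m clockwise.
Sandbag: 20.4 × 9.8 = 199.9 N down at 2.29 m → arm 2.29 m, τ = 199.9 × 2.29 = 457.8 N·m clockwise.
Bucket of sand: 12 × 9.8 = 117.6 N down at 1.25 m → arm 1.25 m, τ = 117.6 × 1.25 = 147 N·m clockwise.
Total clockwise load moment = 1121 N·m.
The cable tension T acts at 2.92 m; only its component perpendicular to the beam, T sinθ, produces torque. sin 22.7° = 0.3859.
For rotational equilibrium, T × 2.92 × 0.3859 = 1121, so T = 1121 / 1.127 = 995 N.

T ≈ 995 N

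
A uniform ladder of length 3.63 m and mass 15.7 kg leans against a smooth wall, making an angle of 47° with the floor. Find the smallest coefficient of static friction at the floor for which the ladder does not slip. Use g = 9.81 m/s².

μ_min ≈ 0.466

About the foot of the ladder:
Ladder weight 15.7×9.81 = 154 N acts at 1.815 m along the ladder; its horizontal arm is 1.815·cos47° = 1.238 m → τ = 190.7 N·m clockwise.
Wall normal N acts horizontally at the top; its moment arm is the height L sinθ = 3.63·sin47° = 2.655 m, counterclockwise.
For rotational equilibrium, N × 2.655 = 190.7, so N = 71.83 N.
ΣFx = 0 ⇒ f = N_wall = 71.83 N. ΣFy = 0 ⇒ N_floor = 154 N.
μ_min = f / N_floor = 71.83 / 154 = 0.466.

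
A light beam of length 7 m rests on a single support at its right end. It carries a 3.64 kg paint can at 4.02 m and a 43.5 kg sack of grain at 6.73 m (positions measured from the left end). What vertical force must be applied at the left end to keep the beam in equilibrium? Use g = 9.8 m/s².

F ≈ 31.6 N

Taking torques about the right end:
Paint can: 3.64 × 9.8 = 35.67 N down at 4.02 m → arm 2.98 m, τ = 35.67 × 2.98 = 106.3 N·m counterclockwise.
Sack of grain: 43.5 × 9.8 = 426.3 N down at 6.73 m → arm 0.27 m, τ = 426.3 × 0.27 = 115.1 N·m counterclockwise.
Net moment of the loads = 221.4 N·m counterclockwise.
The upward force F acts at the left end, arm 7 m, giving F × 7 clockwise.
Στ = 0 ⇒ F × 7 = 221.4 ⇒ F = 221.4 / 7 = 31.6 N.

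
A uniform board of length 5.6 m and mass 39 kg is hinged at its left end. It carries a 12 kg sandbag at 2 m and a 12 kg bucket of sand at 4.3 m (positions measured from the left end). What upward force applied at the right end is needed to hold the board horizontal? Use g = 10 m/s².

F ≈ 330 N

Sum moments about the left end (the unknown pivot reaction has zero arm there).
Beam weight: 39 × 10 = 390 N down at 2.8 m → arm 2.8 m, τ = 390 × 2.8 = 1092 N·m clockwise.
Sandbag: 12 × 10 = 120 N down at 2 m → arm 2 m, τ = 120 × 2 = 240 N·m clockwise.
Bucket of sand: 12 × 10 = 120 N down at 4.3 m → arm 4.3 m, τ = 120 × 4.3 = 516 N·m clockwise.
Net moment of the loads = 1848 N·m clockwise.
The upward force F acts at the right end, arm 5.6 m, giving F × 5.6 counterclockwise.
Στ = 0 ⇒ F × 5.6 = 1848 ⇒ F = 1848 / 5.6 = 330 N.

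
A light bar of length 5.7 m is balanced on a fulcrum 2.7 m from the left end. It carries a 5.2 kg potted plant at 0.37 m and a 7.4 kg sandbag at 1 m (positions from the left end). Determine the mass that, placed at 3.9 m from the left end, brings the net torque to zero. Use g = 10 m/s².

Take moments about the fulcrum (at 2.7 m from the left end).
Potted plant: 5.2 × 10 = 52 N down at 0.37 m → arm 2.33 m, τ = 52 × 2.33 = 121.2 N·m counterclockwise.
Sandbag: 7.4 × 10 = 74 N down at 1 m → arm 1.7 m, τ = 74 × 1.7 = 125.8 N·m counterclockwise.
Net moment of known loads = 247 N·m counterclockwise.
An unknown mass m at 3.9 m has arm 1.2 m; its moment is m·g·1.2 clockwise.
Balancing moments: m × 10 × 1.2 = 247, giving m = 247 / (10 × 1.2) = 20.6 kg.

m ≈ 20.6 kg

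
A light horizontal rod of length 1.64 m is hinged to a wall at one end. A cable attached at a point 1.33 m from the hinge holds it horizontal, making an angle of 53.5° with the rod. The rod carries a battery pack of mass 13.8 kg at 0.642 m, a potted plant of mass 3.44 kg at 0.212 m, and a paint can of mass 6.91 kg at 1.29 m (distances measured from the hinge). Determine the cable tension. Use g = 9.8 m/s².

T ≈ 170 N

Sum moments about the hinge (the unknown hinge reaction has zero arm there).
Battery pack: 13.8 × 9.8 = 135.2 N down at 0.642 m → arm 0.642 m, τ = 135.2 × 0.642 = 86.8 N·m clockwise.
Potted plant: 3.44 × 9.8 = 33.71 N down at 0.212 m → arm 0.212 m, τ = 33.71 × 0.212 = 7.147 N·m clockwise.
Paint can: 6.91 × 9.8 = 67.72 N down at 1.29 m → arm 1.29 m, τ = 67.72 × 1.29 = 87.36 N·m clockwise.
Total clockwise load moment = 181.3 N·m.
The cable tension T acts at 1.33 m; only its component perpendicular to the rod, T sinθ, produces torque. sin 53.5° = 0.8039.
Στ = 0 ⇒ T × 1.33 × 0.8039 = 181.3 ⇒ T = 181.3 / 1.069 = 170 N.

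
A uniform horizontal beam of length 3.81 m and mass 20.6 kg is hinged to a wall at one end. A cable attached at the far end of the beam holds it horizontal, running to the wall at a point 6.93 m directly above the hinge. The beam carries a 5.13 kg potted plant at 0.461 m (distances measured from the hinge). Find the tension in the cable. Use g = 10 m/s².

Taking torques about the hinge:
Beam weight: 20.6 × 10 = 206 N down at 1.905 m → arm 1.905 m, τ = 206 × 1.905 = 392.4 N·m clockwise.
Potted plant: 5.13 × 10 = 51.3 N down at 0.461 m → arm 0.461 m, τ = 51.3 × 0.461 = 23.65 N·m clockwise.
Total clockwise load moment = 416 N·m.
The cable tension T acts at 3.81 m; only its component perpendicular to the beam, T sinθ, produces torque. sinθ = h/√(h²+d²) = 6.93/√(6.93²+3.81²) = 0.8763.
For rotational equilibrium, T × 3.81 × 0.8763 = 416, so T = 416 / 3.339 = 125 N.

T ≈ 125 N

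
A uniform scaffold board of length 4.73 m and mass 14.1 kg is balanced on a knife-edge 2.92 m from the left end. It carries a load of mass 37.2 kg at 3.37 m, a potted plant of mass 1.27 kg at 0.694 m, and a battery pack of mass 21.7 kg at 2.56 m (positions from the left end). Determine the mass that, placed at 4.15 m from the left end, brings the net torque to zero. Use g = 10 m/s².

Take moments about the knife-edge (at 2.92 m from the left end).
Beam weight: 14.1 × 10 = 141 N down at 2.365 m → arm 0.555 m, τ = 141 × 0.555 = 78.26 N·m counterclockwise.
Load: 37.2 × 10 = 372 N down at 3.37 m → arm 0.45 m, τ = 372 × 0.45 = 167.4 N·m clockwise.
Potted plant: 1.27 × 10 = 12.7 N down at 0.694 m → arm 2.226 m, τ = 12.7 × 2.226 = 28.27 N·m counterclockwise.
Battery pack: 21.7 × 10 = 217 N down at 2.56 m → arm 0.36 m, τ = 217 × 0.36 = 78.12 N·m counterclockwise.
Net moment of known loads = 17.25 N·m counterclockwise.
An unknown mass m at 4.15 m has arm 1.23 m; its moment is m·g·1.23 clockwise.
Balancing moments: m × 10 × 1.23 = 17.25, giving m = 17.25 / (10 × 1.23) = 1.4 kg.

m ≈ 1.4 kg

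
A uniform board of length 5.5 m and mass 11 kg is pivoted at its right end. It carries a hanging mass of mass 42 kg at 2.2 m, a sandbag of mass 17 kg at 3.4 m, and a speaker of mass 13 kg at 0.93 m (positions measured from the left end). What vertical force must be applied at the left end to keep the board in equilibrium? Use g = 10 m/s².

Choose the right end as the axis so the unknown pivot reaction has zero arm there.
Beam weight: 11 × 10 = 110 N down at 2.75 m → arm 2.75 m, τ = 110 × 2.75 = 302.5 N·m counterclockwise.
Hanging mass: 42 × 10 = 420 N down at 2.2 m → arm 3.3 m, τ = 420 × 3.3 = 1386 N·m counterclockwise.
Sandbag: 17 × 10 = 170 N down at 3.4 m → arm 2.1 m, τ = 170 × 2.1 = 357 N·m counterclockwise.
Speaker: 13 × 10 = 130 N down at 0.93 m → arm 4.57 m, τ = 130 × 4.57 = 594.1 N·m counterclockwise.
Net moment of the loads = 2640 N·m counterclockwise.
The upward force F acts at the left end, arm 5.5 m, giving F × 5.5 clockwise.
For rotational equilibrium, F × 5.5 = 2640, so F = 2640 / 5.5 = 480 N.

F ≈ 480 N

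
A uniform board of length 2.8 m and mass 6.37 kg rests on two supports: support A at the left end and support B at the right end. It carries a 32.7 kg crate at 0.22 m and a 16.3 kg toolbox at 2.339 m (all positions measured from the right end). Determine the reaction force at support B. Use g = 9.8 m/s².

R_B ≈ 353 N

Taking torques about support A:
Beam weight: 6.37 × 9.8 = 62.43 N down at 1.4 m → arm 1.4 m, τ = 62.43 × 1.4 = 87.4 N·m clockwise.
Crate: 32.7 × 9.8 = 320.5 N down at 0.22 m → arm 2.58 m, τ = 320.5 × 2.58 = 826.9 N·m clockwise.
Toolbox: 16.3 × 9.8 = 159.7 N down at 2.339 m → arm 0.461 m, τ = 159.7 × 0.461 = 73.62 N·m clockwise.
Net load moment about support A = 987.9 N·m clockwise.
Reaction R at support B is upward at 0 m, arm 2.8 m → moment R × 2.8 counterclockwise.
Balancing moments: R × 2.8 = 987.9, giving R = 353 N.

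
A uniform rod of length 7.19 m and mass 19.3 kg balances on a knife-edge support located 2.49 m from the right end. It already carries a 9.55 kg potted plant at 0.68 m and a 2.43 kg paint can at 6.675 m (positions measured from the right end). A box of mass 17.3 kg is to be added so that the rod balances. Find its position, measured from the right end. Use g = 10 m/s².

Sum moments about the knife-edge support (at 2.49 m from the right end) (the support reaction has zero arm there).
Beam weight: 19.3 × 10 = 193 N down at 3.595 m → arm 1.105 m, τ = 193 × 1.105 = 213.3 N·m counterclockwise.
Potted plant: 9.55 × 10 = 95.5 N down at 0.68 m → arm 1.81 m, τ = 95.5 × 1.81 = 172.9 N·m clockwise.
Paint can: 2.43 × 10 = 24.3 N down at 6.675 m → arm 4.185 m, τ = 24.3 × 4.185 = 101.7 N·m counterclockwise.
Net moment of existing loads = 142.1 N·m counterclockwise.
The box weighs 17.3 × 10 = 173 N and must supply an equal clockwise moment, so its lever arm about the knife-edge support is 142.1 / 173 = 0.821 m.
That puts it at 2.49 − 0.821 = 1.67 m from the right end.

x ≈ 1.67 m from the right end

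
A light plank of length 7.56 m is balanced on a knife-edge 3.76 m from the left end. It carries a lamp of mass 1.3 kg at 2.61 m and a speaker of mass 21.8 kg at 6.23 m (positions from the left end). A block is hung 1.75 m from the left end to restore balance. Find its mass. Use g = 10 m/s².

About the knife-edge (at 3.76 m from the left end):
Lamp: 1.3 × 10 = 13 N down at 2.61 m → arm 1.15 m, τ = 13 × 1.15 = 14.95 N·m counterclockwise.
Speaker: 21.8 × 10 = 218 N down at 6.23 m → arm 2.47 m, τ = 218 × 2.47 = 538.5 N·m clockwise.
Net moment of known loads = 523.5 N·m clockwise.
An unknown mass m at 1.75 m has arm 2.01 m; its moment is m·g·2.01 counterclockwise.
Setting net torque to zero: m × 10 × 2.01 = 523.5 → m = 523.5 / (10 × 2.01) = 26 kg.

m ≈ 26 kg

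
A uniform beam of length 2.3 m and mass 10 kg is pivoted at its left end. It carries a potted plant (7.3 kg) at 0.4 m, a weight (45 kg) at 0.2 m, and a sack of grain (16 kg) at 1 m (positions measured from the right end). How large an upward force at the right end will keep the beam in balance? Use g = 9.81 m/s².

Take moments about the left end.
Beam weight: 10 × 9.81 = 98.1 N down at 1.15 m → arm 1.15 m, τ = 98.1 × 1.15 = 112.8 N·m clockwise.
Potted plant: 7.3 × 9.81 = 71.61 N down at 0.4 m → arm 1.9 m, τ = 71.61 × 1.9 = 136.1 N·m clockwise.
Weight: 45 × 9.81 = 441.5 N down at 0.2 m → arm 2.1 m, τ = 441.5 × 2.1 = 927.2 N·m clockwise.
Sack of grain: 16 × 9.81 = 157 N down at 1 m → arm 1.3 m, τ = 157 × 1.3 = 204.1 N·m clockwise.
Net moment of the loads = 1380 N·m clockwise.
The upward force F acts at the right end, arm 2.3 m, giving F × 2.3 counterclockwise.
Setting net torque to zero: F × 2.3 = 1380 → F = 1380 / 2.3 = 600 N.

F ≈ 600 N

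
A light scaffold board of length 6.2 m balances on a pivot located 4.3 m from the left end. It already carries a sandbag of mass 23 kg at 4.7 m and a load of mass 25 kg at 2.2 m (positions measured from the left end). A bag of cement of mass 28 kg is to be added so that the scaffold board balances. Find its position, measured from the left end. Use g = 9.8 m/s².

x ≈ 5.85 m from the left end

Take moments about the pivot (at 4.3 m from the left end).
Sandbag: 23 × 9.8 = 225.4 N down at 4.7 m → arm 0.4 m, τ = 225.4 × 0.4 = 90.16 N·m clockwise.
Load: 25 × 9.8 = 245 N down at 2.2 m → arm 2.1 m, τ = 245 × 2.1 = 514.5 N·m counterclockwise.
Net moment of existing loads = 424.3 N·m counterclockwise.
The bag of cement weighs 28 × 9.8 = 274.4 N and must supply an equal clockwise moment, so its lever arm about the pivot is 424.3 / 274.4 = 1.55 m.
That puts it at 4.3 + 1.55 = 5.85 m from the left end.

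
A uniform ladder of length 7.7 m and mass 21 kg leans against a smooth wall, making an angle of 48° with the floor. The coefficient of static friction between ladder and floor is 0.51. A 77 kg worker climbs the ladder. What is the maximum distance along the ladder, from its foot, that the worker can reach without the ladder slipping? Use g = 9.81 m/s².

Taking torques about the foot of the ladder:
Ladder weight 21×9.81 = 206 N acts at 3.85 m along the ladder; its horizontal arm is 3.85·cos48° = 2.576 m → τ = 530.7 N·m clockwise.
Worker weight 77×9.81 = 755.4 N at distance d → arm d·cos48° → τ = 755.4·d·0.6691 clockwise.
Wall normal N at the top has arm L sinθ = 5.722 m counterclockwise, so Στ = 0 gives N·5.722 = 530.7 + 505.4·d.
ΣFy = 0 ⇒ N_floor = 961.4 N, so the maximum friction is μ_s·N_floor = 0.51×961.4 = 490.3 N. ΣFx = 0 ⇒ N_wall = f, so at the slipping point N = 490.3 N.
Substituting: 490.3×5.722 = 530.7 + 505.4·d ⇒ d = (2805 − 530.7) / 505.4 = 4.5 m.

d ≈ 4.5 m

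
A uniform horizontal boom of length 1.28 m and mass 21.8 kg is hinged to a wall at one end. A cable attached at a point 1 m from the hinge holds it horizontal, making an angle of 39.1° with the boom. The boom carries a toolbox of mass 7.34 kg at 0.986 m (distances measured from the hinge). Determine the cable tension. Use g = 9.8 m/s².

Taking torques about the hinge:
Beam weight: 21.8 × 9.8 = 213.6 N down at 0.64 m → arm 0.64 m, τ = 213.6 × 0.64 = 136.7 N·m clockwise.
Toolbox: 7.34 × 9.8 = 71.93 N down at 0.986 m → arm 0.986 m, τ = 71.93 × 0.986 = 70.92 N·m clockwise.
Total clockwise load moment = 207.6 N·m.
The cable tension T acts at 1 m; only its component perpendicular to the boom, T sinθ, produces torque. sin 39.1° = 0.6307.
Setting net torque to zero: T × 1 × 0.6307 = 207.6 → T = 207.6 / 0.6307 = 329 N.

T ≈ 329 N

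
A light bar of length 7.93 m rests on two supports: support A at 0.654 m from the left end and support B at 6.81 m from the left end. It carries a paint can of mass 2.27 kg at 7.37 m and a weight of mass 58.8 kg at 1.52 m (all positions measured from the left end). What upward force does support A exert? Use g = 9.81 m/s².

Sum moments about support B (its reaction then has zero moment arm).
Paint can: 2.27 × 9.81 = 22.27 N down at 7.37 m → arm 0.56 m, τ = 22.27 × 0.56 = 12.47 N·m clockwise.
Weight: 58.8 × 9.81 = 576.8 N down at 1.52 m → arm 5.29 m, τ = 576.8 × 5.29 = 3051 N·m counterclockwise.
Net load moment about support B = 3039 N·m counterclockwise.
Reaction R at support A is upward at 0.654 m, arm 6.156 m → moment R × 6.156 clockwise.
Στ = 0 ⇒ R × 6.156 = 3039 ⇒ R = 494 N.

R_A ≈ 494 N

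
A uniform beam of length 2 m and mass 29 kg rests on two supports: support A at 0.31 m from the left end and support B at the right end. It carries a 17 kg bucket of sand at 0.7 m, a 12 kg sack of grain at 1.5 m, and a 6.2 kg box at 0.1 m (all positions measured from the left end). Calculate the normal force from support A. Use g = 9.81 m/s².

R_A ≈ 400 N

Sum moments about support B (its reaction then has zero moment arm).
Beam weight: 29 × 9.81 = 284.5 N down at 1 m → arm 1 m, τ = 284.5 × 1 = 284.5 N·m counterclockwise.
Bucket of sand: 17 × 9.81 = 166.8 N down at 0.7 m → arm 1.3 m, τ = 166.8 × 1.3 = 216.8 N·m counterclockwise.
Sack of grain: 12 × 9.81 = 117.7 N down at 1.5 m → arm 0.5 m, τ = 117.7 × 0.5 = 58.85 N·m counterclockwise.
Box: 6.2 × 9.81 = 60.82 N down at 0.1 m → arm 1.9 m, τ = 60.82 × 1.9 = 115.6 N·m counterclockwise.
Net load moment about support B = 675.8 N·m counterclockwise.
Reaction R at support A is upward at 0.31 m, arm 1.69 m → moment R × 1.69 clockwise.
Setting net torque to zero: R × 1.69 = 675.8 → R = 400 N.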